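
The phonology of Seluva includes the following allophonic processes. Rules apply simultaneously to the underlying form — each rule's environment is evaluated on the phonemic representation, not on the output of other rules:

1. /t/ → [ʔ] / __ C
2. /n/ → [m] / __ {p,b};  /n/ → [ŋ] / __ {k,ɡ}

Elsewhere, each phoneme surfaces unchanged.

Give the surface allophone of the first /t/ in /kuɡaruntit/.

[t]

/t/ (between /n/ and /i/) is in the target of rule 1 but the environment (immediately before a consonant) is not met → [t].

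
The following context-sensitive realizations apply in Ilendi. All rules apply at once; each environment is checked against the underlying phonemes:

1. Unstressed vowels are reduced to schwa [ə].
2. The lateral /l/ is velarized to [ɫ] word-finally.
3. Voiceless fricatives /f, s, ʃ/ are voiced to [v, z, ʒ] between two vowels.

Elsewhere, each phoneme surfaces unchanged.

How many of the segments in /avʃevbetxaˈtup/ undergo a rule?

Segments that undergo a rule: /a/ → [ə] (rule 1); /e/ → [ə] (rule 1); /e/ → [ə] (rule 1); /a/ → [ə] (rule 1).
All other segments surface unchanged.

4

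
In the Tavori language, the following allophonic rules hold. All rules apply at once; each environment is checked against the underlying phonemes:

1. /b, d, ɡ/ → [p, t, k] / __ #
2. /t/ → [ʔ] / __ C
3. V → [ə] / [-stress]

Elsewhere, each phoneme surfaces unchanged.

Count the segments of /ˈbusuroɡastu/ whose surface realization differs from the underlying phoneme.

Segments that undergo a rule: /u/ → [ə] (rule 3); /o/ → [ə] (rule 3); /a/ → [ə] (rule 3); /u/ → [ə] (rule 3).
All other segments surface unchanged.

4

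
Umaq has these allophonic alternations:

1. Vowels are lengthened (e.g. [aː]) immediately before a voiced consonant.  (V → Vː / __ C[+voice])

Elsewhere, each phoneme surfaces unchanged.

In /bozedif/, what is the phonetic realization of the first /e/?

/e/ meets the environment for rule 1 (before a voiced consonant) → [eː].

[eː]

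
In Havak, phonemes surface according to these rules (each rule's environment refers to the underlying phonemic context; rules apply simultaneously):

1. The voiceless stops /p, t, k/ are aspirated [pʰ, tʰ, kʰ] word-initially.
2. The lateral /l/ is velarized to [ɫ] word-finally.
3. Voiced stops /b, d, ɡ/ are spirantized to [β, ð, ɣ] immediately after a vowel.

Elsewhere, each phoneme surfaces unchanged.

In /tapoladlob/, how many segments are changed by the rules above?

3

Segments that undergo a rule: /t/ → [tʰ] (rule 1); /d/ → [ð] (rule 3); /b/ → [β] (rule 3).
All other segments surface unchanged.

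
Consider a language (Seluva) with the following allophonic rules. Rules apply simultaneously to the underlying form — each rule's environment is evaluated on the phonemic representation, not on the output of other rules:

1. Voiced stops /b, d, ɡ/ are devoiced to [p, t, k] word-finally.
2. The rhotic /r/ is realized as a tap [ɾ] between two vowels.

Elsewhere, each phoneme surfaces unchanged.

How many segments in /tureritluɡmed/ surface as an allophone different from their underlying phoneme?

3

Segments that undergo a rule: /r/ → [ɾ] (rule 2); /r/ → [ɾ] (rule 2); /d/ → [t] (rule 1).
All other segments surface unchanged.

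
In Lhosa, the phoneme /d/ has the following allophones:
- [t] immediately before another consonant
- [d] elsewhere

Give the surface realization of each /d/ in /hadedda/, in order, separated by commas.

Occurrence 1 (position 3): no conditioning environment matches → elsewhere allophone [d].
Occurrence 2 (position 5): immediately before another consonant → [t].
Occurrence 3 (position 6): no conditioning environment matches → elsewhere allophone [d].

[d], [t], [d]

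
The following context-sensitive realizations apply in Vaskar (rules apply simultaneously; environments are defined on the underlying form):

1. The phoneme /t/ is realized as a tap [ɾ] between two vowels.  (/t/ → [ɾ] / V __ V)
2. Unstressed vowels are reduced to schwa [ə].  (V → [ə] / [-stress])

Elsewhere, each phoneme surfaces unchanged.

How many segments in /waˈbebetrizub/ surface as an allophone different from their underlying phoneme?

Segments that undergo a rule: /a/ → [ə] (rule 2); /e/ → [ə] (rule 2); /i/ → [ə] (rule 2); /u/ → [ə] (rule 2).
All other segments surface unchanged.

4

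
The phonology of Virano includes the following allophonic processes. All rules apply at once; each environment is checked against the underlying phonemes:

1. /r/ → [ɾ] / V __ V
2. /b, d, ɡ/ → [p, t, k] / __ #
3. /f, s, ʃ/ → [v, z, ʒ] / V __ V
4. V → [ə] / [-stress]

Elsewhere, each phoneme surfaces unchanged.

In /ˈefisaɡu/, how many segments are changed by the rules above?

Segments that undergo a rule: /f/ → [v] (rule 3); /i/ → [ə] (rule 4); /s/ → [z] (rule 3); /a/ → [ə] (rule 4); /u/ → [ə] (rule 4).
All other segments surface unchanged.

5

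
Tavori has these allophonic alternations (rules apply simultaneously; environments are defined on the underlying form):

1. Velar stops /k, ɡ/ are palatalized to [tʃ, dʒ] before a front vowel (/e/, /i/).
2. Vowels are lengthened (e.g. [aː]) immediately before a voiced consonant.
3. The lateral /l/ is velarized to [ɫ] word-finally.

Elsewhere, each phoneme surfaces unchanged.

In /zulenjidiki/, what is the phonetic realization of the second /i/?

[i]

/i/ (between /d/ and /k/): rule 2 targets it, but not before a voiced consonant → unchanged [i].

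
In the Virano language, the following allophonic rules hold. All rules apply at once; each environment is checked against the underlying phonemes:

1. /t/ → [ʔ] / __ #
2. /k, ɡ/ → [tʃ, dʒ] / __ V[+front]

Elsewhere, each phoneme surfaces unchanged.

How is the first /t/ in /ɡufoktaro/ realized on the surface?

/t/ (between /k/ and /a/) fails the environment for rule 1, so it stays [t].

[t]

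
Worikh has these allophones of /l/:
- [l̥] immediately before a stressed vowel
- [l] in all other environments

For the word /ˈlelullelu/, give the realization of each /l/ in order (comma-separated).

Occurrence 1 (position 1): immediately before a stressed vowel → [l̥].
Occurrence 2 (position 3): no conditioning environment matches → elsewhere allophone [l].
Occurrence 3 (position 5): no conditioning environment matches → elsewhere allophone [l].
Occurrence 4 (position 6): no conditioning environment matches → elsewhere allophone [l].
Occurrence 5 (position 8): no conditioning environment matches → elsewhere allophone [l].

[l̥], [l], [l], [l], [l]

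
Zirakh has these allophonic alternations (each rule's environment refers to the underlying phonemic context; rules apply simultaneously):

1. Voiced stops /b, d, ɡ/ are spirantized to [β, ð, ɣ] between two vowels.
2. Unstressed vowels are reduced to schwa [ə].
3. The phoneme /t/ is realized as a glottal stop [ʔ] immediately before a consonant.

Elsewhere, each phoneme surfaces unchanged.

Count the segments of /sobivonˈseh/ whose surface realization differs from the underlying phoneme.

4

Segments that undergo a rule: /o/ → [ə] (rule 2); /b/ → [β] (rule 1); /i/ → [ə] (rule 2); /o/ → [ə] (rule 2).
All other segments surface unchanged.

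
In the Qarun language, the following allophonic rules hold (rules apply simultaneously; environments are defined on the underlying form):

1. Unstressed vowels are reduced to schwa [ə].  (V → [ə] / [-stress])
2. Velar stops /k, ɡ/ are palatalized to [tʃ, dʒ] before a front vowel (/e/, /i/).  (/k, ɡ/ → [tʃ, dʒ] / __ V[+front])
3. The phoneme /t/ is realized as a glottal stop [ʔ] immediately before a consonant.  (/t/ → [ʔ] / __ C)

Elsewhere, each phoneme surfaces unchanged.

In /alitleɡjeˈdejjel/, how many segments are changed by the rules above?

6

Segments that undergo a rule: /a/ → [ə] (rule 1); /i/ → [ə] (rule 1); /t/ → [ʔ] (rule 3); /e/ → [ə] (rule 1); /e/ → [ə] (rule 1); /e/ → [ə] (rule 1).
All other segments surface unchanged.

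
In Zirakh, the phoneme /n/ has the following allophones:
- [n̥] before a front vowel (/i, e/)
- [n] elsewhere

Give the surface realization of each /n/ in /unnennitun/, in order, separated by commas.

[n], [n̥], [n], [n̥], [n]

Occurrence 1 (position 2): no conditioning environment matches → elsewhere allophone [n].
Occurrence 2 (position 3): before a front vowel (/i, e/) → [n̥].
Occurrence 3 (position 5): no conditioning environment matches → elsewhere allophone [n].
Occurrence 4 (position 6): before a front vowel (/i, e/) → [n̥].
Occurrence 5 (position 10): no conditioning environment matches → elsewhere allophone [n].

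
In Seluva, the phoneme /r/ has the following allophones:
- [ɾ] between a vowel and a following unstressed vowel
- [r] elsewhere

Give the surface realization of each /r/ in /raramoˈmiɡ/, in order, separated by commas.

[r], [ɾ]

Occurrence 1 (position 1): no conditioning environment matches → elsewhere allophone [r].
Occurrence 2 (position 3): between a vowel and a following unstressed vowel → [ɾ].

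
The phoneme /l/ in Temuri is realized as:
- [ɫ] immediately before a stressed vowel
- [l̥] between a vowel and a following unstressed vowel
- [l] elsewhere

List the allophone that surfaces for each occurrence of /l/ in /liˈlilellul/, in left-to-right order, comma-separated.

[l], [ɫ], [l̥], [l], [l], [l]

Occurrence 1 (position 1): no conditioning environment matches → elsewhere allophone [l].
Occurrence 2 (position 3): immediately before a stressed vowel → [ɫ].
Occurrence 3 (position 5): between a vowel and a following unstressed vowel → [l̥].
Occurrence 4 (position 7): no conditioning environment matches → elsewhere allophone [l].
Occurrence 5 (position 8): no conditioning environment matches → elsewhere allophone [l].
Occurrence 6 (position 10): no conditioning environment matches → elsewhere allophone [l].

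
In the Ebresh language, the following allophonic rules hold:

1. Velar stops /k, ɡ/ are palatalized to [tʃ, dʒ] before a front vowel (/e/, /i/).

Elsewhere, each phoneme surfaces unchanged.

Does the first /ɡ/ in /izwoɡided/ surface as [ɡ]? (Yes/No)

No

/ɡ/ (between /o/ and /i/): before a front vowel, so rule 1 applies → [dʒ].
The actual realization is [dʒ], not [ɡ].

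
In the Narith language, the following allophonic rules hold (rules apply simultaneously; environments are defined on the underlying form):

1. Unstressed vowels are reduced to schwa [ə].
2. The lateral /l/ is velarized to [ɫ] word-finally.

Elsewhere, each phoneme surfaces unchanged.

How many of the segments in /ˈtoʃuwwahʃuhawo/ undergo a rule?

5

Segments that undergo a rule: /u/ → [ə] (rule 1); /a/ → [ə] (rule 1); /u/ → [ə] (rule 1); /a/ → [ə] (rule 1); /o/ → [ə] (rule 1).
All other segments surface unchanged.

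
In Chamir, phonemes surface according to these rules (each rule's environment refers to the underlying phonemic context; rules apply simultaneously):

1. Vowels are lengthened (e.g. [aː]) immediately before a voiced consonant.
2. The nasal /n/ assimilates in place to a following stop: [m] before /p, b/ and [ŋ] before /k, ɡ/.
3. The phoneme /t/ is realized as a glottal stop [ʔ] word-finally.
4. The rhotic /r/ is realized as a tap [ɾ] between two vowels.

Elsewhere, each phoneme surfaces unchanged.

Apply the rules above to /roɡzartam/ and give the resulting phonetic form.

/r/ (word-initial) is in the target of rule 4 but the environment (between two vowels) is not met → [r].
/o/ meets the environment for rule 1 (before a voiced consonant) → [oː].
Rule 1 applies to /a/ (between /z/ and /r/: before a voiced consonant) → [aː].
/r/ (between /a/ and /t/): rule 4 targets it, but not between two vowels → unchanged [r].
/t/ — between /r/ and /a/; rule 3 does not apply here → [t].
Rule 1 applies to /a/ (between /t/ and /m/: before a voiced consonant) → [aː].

[roːɡzaːrtaːm]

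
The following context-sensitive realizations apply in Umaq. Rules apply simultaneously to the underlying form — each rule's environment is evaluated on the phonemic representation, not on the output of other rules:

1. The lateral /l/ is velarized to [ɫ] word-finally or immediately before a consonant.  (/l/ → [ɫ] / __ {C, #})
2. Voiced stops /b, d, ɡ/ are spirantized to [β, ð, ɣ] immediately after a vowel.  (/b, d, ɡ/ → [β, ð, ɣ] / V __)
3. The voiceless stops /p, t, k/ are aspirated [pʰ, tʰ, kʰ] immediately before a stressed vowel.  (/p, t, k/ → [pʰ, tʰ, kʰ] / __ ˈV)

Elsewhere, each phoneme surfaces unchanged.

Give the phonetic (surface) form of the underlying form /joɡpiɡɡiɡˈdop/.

[joɣpiɣɡiɣˈdop]

/j/ (word-initial) is unaffected → [j].
/o/ — not in any rule's target class → [o].
/ɡ/ meets the environment for rule 2 (immediately after a vowel) → [ɣ].
/p/ (between /ɡ/ and /i/) is in the target of rule 3 but the environment (immediately before a stressed vowel) is not met → [p].
/i/ stays [i].
Rule 2 applies to /ɡ/ (between /i/ and /ɡ/: immediately after a vowel) → [ɣ].
/ɡ/ — between /ɡ/ and /i/; rule 2 does not apply here → [ɡ].
/i/ (between /ɡ/ and /ɡ/) is unaffected → [i].
Rule 2 applies to /ɡ/ (between /i/ and /d/: immediately after a vowel) → [ɣ].
/d/ — between /ɡ/ and /o/; rule 2 does not apply here → [d].
/o/ stays [o].
/p/ (word-final) is in the target of rule 3 but the environment (immediately before a stressed vowel) is not met → [p].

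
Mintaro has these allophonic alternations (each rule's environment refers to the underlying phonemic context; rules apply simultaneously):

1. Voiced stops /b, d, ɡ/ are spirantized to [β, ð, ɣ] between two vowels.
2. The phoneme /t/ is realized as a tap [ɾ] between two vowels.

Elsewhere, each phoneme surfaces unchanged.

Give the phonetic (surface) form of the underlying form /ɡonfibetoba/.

/ɡ/ (word-initial) fails the environment for rule 1, so it stays [ɡ].
/o/ — not in any rule's target class → [o].
/n/ — not in any rule's target class → [n].
/f/ stays [f].
/i/ stays [i].
/b/ — between /i/ and /e/, between two vowels — surfaces as [β] (rule 1).
/e/ (between /b/ and /t/) is unaffected → [e].
/t/ (between /e/ and /o/) occurs between two vowels → [ɾ] by rule 2.
/o/ (between /t/ and /b/): no rule targets it → [o].
Rule 1 applies to /b/ (between /o/ and /a/: between two vowels) → [β].
/a/ (word-final) is unaffected → [a].

[ɡonfiβeɾoβa]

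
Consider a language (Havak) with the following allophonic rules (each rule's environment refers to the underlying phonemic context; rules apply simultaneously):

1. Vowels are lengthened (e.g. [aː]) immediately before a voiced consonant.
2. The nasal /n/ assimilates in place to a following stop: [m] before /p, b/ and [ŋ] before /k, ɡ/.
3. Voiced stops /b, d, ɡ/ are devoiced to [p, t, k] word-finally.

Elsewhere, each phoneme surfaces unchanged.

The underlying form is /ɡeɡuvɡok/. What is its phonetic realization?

/ɡ/ (word-initial): rule 3 targets it, but not word-finally → unchanged [ɡ].
/e/ meets the environment for rule 1 (before a voiced consonant) → [eː].
/ɡ/ — between /e/ and /u/; rule 3 does not apply here → [ɡ].
/u/ meets the environment for rule 1 (before a voiced consonant) → [uː].
/v/ stays [v].
/ɡ/ (between /v/ and /o/) fails the environment for rule 3, so it stays [ɡ].
/o/ (between /ɡ/ and /k/) is in the target of rule 1 but the environment (before a voiced consonant) is not met → [o].
/k/ — not in any rule's target class → [k].

[ɡeːɡuːvɡok]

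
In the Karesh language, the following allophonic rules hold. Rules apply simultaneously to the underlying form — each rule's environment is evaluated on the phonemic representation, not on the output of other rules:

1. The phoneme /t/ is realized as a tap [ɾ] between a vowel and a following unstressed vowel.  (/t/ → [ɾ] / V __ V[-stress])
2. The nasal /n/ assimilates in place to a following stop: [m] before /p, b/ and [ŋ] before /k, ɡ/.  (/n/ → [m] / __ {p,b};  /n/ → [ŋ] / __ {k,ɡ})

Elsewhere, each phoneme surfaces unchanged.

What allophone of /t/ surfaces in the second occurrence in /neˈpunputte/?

/t/ (between /t/ and /e/) is in the target of rule 1 but the environment (between a vowel and a following unstressed vowel) is not met → [t].

[t]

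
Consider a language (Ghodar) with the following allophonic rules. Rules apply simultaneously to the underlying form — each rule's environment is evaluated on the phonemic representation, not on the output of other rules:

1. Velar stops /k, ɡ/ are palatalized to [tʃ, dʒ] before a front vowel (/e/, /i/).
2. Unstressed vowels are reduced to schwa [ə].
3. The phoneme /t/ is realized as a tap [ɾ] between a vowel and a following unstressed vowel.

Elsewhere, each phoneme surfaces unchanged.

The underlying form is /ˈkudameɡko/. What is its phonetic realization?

[ˈkudəməɡkə]

/k/ (word-initial): rule 1 targets it, but not before a front vowel → unchanged [k].
/u/ (between /k/ and /d/) is in the target of rule 2 but the environment (in an unstressed syllable) is not met → [u].
/d/ stays [d].
/a/ meets the environment for rule 2 (in an unstressed syllable) → [ə].
/m/ (between /a/ and /e/): no rule targets it → [m].
/e/ (between /m/ and /ɡ/): in an unstressed syllable, so rule 2 applies → [ə].
/ɡ/ (between /e/ and /k/) fails the environment for rule 1, so it stays [ɡ].
/k/ — between /ɡ/ and /o/; rule 1 does not apply here → [k].
Rule 2 applies to /o/ (word-final: in an unstressed syllable) → [ə].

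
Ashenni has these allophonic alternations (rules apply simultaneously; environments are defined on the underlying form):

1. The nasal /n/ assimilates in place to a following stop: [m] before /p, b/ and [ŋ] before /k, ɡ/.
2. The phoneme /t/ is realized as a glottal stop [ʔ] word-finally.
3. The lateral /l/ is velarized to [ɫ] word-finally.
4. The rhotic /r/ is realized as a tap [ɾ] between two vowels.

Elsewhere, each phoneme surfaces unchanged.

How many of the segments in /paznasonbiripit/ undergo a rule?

Segments that undergo a rule: /n/ → [m] (rule 1); /r/ → [ɾ] (rule 4); /t/ → [ʔ] (rule 2).
All other segments surface unchanged.

3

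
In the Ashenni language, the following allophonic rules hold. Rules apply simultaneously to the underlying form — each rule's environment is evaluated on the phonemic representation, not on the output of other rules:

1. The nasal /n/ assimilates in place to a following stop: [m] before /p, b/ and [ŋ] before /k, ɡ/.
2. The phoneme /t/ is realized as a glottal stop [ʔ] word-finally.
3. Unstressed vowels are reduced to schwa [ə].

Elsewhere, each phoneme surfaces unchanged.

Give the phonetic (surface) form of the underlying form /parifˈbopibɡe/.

/p/ (word-initial): no rule targets it → [p].
/a/ (between /p/ and /r/) occurs in an unstressed syllable → [ə] by rule 3.
/r/ — not in any rule's target class → [r].
/i/ meets the environment for rule 3 (in an unstressed syllable) → [ə].
/f/ — not in any rule's target class → [f].
/b/ (between /f/ and /o/) is unaffected → [b].
/o/ — between /b/ and /p/; rule 3 does not apply here → [o].
/p/ — not in any rule's target class → [p].
/i/ — between /p/ and /b/, in an unstressed syllable — surfaces as [ə] (rule 3).
/b/ (between /i/ and /ɡ/): no rule targets it → [b].
/ɡ/ — not in any rule's target class → [ɡ].
/e/ (word-final) occurs in an unstressed syllable → [ə] by rule 3.

[pərəfˈbopəbɡə]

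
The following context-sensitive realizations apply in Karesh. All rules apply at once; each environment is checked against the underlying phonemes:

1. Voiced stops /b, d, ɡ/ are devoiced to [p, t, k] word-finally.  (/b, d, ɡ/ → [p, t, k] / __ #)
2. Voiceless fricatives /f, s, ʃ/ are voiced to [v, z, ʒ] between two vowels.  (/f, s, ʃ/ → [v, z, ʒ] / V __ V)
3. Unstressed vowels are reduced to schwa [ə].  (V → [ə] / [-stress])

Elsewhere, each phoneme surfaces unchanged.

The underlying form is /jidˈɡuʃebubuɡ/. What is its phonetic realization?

[jədˈɡuʒəbəbək]

/j/ (word-initial) is unaffected → [j].
/i/ meets the environment for rule 3 (in an unstressed syllable) → [ə].
/d/ (between /i/ and /ɡ/) is in the target of rule 1 but the environment (word-finally) is not met → [d].
/ɡ/ (between /d/ and /u/) is in the target of rule 1 but the environment (word-finally) is not met → [ɡ].
/u/ (between /ɡ/ and /ʃ/): rule 3 targets it, but not in an unstressed syllable → unchanged [u].
/ʃ/ (between /u/ and /e/) occurs between two vowels → [ʒ] by rule 2.
/e/ (between /ʃ/ and /b/) occurs in an unstressed syllable → [ə] by rule 3.
/b/ (between /e/ and /u/): rule 1 targets it, but not word-finally → unchanged [b].
Rule 3 applies to /u/ (between /b/ and /b/: in an unstressed syllable) → [ə].
/b/ (between /u/ and /u/): rule 1 targets it, but not word-finally → unchanged [b].
Rule 3 applies to /u/ (between /b/ and /ɡ/: in an unstressed syllable) → [ə].
/ɡ/ meets the environment for rule 1 (word-finally) → [k].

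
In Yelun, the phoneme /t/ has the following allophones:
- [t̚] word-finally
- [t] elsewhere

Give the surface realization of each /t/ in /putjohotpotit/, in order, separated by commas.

Occurrence 1 (position 3): no conditioning environment matches → elsewhere allophone [t].
Occurrence 2 (position 8): no conditioning environment matches → elsewhere allophone [t].
Occurrence 3 (position 11): no conditioning environment matches → elsewhere allophone [t].
Occurrence 4 (position 13): word-finally → [t̚].

[t], [t], [t], [t̚]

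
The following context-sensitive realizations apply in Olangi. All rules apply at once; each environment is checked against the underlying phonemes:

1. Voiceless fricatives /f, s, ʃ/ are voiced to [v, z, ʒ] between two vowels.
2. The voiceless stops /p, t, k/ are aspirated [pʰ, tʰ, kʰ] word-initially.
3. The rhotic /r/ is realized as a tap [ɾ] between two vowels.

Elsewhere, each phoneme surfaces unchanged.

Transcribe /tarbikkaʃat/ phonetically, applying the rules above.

/t/ (word-initial): word-initially, so rule 2 applies → [tʰ].
/a/ (between /t/ and /r/): no rule targets it → [a].
/r/ (between /a/ and /b/) fails the environment for rule 3, so it stays [r].
/b/ — not in any rule's target class → [b].
/i/ (between /b/ and /k/) is unaffected → [i].
/k/ (between /i/ and /k/) is in the target of rule 2 but the environment (word-initially) is not met → [k].
/k/ (between /k/ and /a/) is in the target of rule 2 but the environment (word-initially) is not met → [k].
/a/ (between /k/ and /ʃ/) is unaffected → [a].
/ʃ/ — between /a/ and /a/, between two vowels — surfaces as [ʒ] (rule 1).
/a/ stays [a].
/t/ (word-final): rule 2 targets it, but not word-initially → unchanged [t].

[tʰarbikkaʒat]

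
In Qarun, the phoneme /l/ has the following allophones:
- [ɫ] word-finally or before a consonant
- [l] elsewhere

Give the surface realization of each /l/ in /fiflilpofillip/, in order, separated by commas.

Occurrence 1 (position 4): no conditioning environment matches → elsewhere allophone [l].
Occurrence 2 (position 6): word-finally or before a consonant → [ɫ].
Occurrence 3 (position 11): word-finally or before a consonant → [ɫ].
Occurrence 4 (position 12): no conditioning environment matches → elsewhere allophone [l].

[l], [ɫ], [ɫ], [l]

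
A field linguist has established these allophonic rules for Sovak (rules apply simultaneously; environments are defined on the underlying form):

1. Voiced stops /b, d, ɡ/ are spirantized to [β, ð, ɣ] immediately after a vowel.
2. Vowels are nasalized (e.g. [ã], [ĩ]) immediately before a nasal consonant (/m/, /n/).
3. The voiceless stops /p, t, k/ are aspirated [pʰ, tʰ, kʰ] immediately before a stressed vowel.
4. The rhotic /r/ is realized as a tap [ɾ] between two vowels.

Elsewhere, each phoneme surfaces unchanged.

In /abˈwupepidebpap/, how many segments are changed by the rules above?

3

Segments that undergo a rule: /b/ → [β] (rule 1); /d/ → [ð] (rule 1); /b/ → [β] (rule 1).
All other segments surface unchanged.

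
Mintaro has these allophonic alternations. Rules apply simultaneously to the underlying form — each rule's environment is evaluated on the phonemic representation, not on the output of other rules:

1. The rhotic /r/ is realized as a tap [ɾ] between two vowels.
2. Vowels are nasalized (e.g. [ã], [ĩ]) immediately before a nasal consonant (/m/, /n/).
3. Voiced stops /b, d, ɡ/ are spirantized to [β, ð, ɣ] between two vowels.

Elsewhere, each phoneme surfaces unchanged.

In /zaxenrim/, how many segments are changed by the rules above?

Segments that undergo a rule: /e/ → [ẽ] (rule 2); /i/ → [ĩ] (rule 2).
All other segments surface unchanged.

2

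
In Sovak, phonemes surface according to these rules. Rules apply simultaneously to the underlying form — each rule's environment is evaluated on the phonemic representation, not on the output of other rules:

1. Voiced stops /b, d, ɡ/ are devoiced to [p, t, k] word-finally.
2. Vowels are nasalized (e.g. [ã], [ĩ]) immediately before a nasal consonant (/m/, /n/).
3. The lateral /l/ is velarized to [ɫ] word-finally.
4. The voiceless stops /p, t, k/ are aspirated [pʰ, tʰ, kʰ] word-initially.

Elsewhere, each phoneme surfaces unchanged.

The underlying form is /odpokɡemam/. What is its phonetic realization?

/o/ (word-initial) fails the environment for rule 2, so it stays [o].
/d/ (between /o/ and /p/) is in the target of rule 1 but the environment (word-finally) is not met → [d].
/p/ — between /d/ and /o/; rule 4 does not apply here → [p].
/o/ (between /p/ and /k/) fails the environment for rule 2, so it stays [o].
/k/ — between /o/ and /ɡ/; rule 4 does not apply here → [k].
/ɡ/ (between /k/ and /e/) fails the environment for rule 1, so it stays [ɡ].
/e/ (between /ɡ/ and /m/) occurs before a nasal consonant → [ẽ] by rule 2.
/m/ (between /e/ and /a/): no rule targets it → [m].
/a/ (between /m/ and /m/): before a nasal consonant, so rule 2 applies → [ã].
/m/ stays [m].

[odpokɡẽmãm]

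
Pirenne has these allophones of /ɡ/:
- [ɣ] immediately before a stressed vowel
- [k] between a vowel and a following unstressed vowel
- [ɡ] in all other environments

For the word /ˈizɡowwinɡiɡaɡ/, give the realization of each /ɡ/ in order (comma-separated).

Occurrence 1 (position 3): no conditioning environment matches → elsewhere allophone [ɡ].
Occurrence 2 (position 9): no conditioning environment matches → elsewhere allophone [ɡ].
Occurrence 3 (position 11): between a vowel and a following unstressed vowel → [k].
Occurrence 4 (position 13): no conditioning environment matches → elsewhere allophone [ɡ].

[ɡ], [ɡ], [k], [ɡ]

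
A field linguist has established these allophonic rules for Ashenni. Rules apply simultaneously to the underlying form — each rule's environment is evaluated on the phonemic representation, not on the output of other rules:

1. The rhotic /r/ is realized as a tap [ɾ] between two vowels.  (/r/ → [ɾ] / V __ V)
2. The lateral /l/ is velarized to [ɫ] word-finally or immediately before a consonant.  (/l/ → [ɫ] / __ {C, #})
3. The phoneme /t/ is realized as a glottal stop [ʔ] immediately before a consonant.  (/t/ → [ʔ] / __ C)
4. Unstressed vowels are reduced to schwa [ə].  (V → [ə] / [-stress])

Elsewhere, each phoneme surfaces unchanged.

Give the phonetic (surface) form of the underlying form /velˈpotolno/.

/e/ (between /v/ and /l/): in an unstressed syllable, so rule 4 applies → [ə].
/l/ meets the environment for rule 2 (word-finally or immediately before a consonant) → [ɫ].
/o/ (between /p/ and /t/) fails the environment for rule 4, so it stays [o].
/t/ (between /o/ and /o/): rule 3 targets it, but not immediately before a consonant → unchanged [t].
/o/ meets the environment for rule 4 (in an unstressed syllable) → [ə].
/l/ (between /o/ and /n/): word-finally or immediately before a consonant, so rule 2 applies → [ɫ].
/o/ (word-final): in an unstressed syllable, so rule 4 applies → [ə].

[vəɫˈpotəɫnə]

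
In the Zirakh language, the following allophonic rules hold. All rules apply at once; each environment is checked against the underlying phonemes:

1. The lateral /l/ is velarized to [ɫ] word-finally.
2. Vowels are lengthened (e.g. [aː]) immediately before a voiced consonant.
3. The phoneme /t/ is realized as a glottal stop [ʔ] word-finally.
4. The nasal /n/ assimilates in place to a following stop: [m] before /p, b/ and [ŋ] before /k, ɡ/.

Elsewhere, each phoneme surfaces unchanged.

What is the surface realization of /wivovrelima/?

[wiːvoːvreːliːma]

/w/ — not in any rule's target class → [w].
/i/ (between /w/ and /v/) occurs before a voiced consonant → [iː] by rule 2.
/v/ (between /i/ and /o/) is unaffected → [v].
/o/ meets the environment for rule 2 (before a voiced consonant) → [oː].
/v/ — not in any rule's target class → [v].
/r/ — not in any rule's target class → [r].
Rule 2 applies to /e/ (between /r/ and /l/: before a voiced consonant) → [eː].
/l/ (between /e/ and /i/): rule 1 targets it, but not word-finally → unchanged [l].
Rule 2 applies to /i/ (between /l/ and /m/: before a voiced consonant) → [iː].
/m/ (between /i/ and /a/) is unaffected → [m].
/a/ — word-final; rule 2 does not apply here → [a].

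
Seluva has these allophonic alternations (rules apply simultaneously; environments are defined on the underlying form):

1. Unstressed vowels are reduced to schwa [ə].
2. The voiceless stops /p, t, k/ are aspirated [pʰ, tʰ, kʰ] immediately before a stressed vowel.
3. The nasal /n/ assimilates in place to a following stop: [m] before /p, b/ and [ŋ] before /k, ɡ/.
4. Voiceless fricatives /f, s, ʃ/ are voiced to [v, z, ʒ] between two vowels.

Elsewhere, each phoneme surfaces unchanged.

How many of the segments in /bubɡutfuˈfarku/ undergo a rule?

Segments that undergo a rule: /u/ → [ə] (rule 1); /u/ → [ə] (rule 1); /u/ → [ə] (rule 1); /f/ → [v] (rule 4); /u/ → [ə] (rule 1).
All other segments surface unchanged.

5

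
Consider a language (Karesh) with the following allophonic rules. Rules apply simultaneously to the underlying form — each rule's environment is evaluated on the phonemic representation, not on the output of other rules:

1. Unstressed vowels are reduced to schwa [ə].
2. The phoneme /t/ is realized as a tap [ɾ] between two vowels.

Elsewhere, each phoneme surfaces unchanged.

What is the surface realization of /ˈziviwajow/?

/i/ — between /z/ and /v/; rule 1 does not apply here → [i].
/i/ (between /v/ and /w/) occurs in an unstressed syllable → [ə] by rule 1.
/a/ — between /w/ and /j/, in an unstressed syllable — surfaces as [ə] (rule 1).
/o/ (between /j/ and /w/): in an unstressed syllable, so rule 1 applies → [ə].

[ˈzivəwəjəw]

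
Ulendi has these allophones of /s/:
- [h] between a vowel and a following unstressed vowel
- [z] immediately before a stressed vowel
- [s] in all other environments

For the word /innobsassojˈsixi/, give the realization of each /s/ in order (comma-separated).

Occurrence 1 (position 6): no conditioning environment matches → elsewhere allophone [s].
Occurrence 2 (position 8): no conditioning environment matches → elsewhere allophone [s].
Occurrence 3 (position 9): no conditioning environment matches → elsewhere allophone [s].
Occurrence 4 (position 12): immediately before a stressed vowel → [z].

[s], [s], [s], [z]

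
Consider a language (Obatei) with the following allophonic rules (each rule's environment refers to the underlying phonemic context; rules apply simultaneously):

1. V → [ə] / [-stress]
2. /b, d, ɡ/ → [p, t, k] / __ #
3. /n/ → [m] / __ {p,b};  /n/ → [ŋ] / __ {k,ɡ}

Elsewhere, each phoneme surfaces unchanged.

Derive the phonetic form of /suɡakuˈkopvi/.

/s/ — not in any rule's target class → [s].
/u/ — between /s/ and /ɡ/, in an unstressed syllable — surfaces as [ə] (rule 1).
/ɡ/ (between /u/ and /a/) fails the environment for rule 2, so it stays [ɡ].
/a/ (between /ɡ/ and /k/) occurs in an unstressed syllable → [ə] by rule 1.
/k/ — not in any rule's target class → [k].
/u/ — between /k/ and /k/, in an unstressed syllable — surfaces as [ə] (rule 1).
/k/ (between /u/ and /o/): no rule targets it → [k].
/o/ — between /k/ and /p/; rule 1 does not apply here → [o].
/p/ (between /o/ and /v/) is unaffected → [p].
/v/ — not in any rule's target class → [v].
/i/ (word-final): in an unstressed syllable, so rule 1 applies → [ə].

[səɡəkəˈkopvə]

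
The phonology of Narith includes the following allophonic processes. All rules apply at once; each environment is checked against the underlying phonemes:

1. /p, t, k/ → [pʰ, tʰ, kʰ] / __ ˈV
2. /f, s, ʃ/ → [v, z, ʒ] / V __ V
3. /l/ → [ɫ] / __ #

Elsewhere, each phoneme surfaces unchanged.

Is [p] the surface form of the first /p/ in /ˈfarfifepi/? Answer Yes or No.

Yes

/p/ — between /e/ and /i/; rule 1 does not apply here → [p].
The actual realization is [p], which matches [p].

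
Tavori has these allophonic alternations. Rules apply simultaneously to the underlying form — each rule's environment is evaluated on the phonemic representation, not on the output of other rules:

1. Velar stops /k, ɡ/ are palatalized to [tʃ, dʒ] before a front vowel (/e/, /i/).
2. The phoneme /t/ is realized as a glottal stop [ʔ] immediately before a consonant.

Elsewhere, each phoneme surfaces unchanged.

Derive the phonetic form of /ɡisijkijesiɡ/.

/ɡ/ (word-initial) occurs before a front vowel → [dʒ] by rule 1.
/k/ (between /j/ and /i/): before a front vowel, so rule 1 applies → [tʃ].
/ɡ/ (word-final) fails the environment for rule 1, so it stays [ɡ].

[dʒisijtʃijesiɡ]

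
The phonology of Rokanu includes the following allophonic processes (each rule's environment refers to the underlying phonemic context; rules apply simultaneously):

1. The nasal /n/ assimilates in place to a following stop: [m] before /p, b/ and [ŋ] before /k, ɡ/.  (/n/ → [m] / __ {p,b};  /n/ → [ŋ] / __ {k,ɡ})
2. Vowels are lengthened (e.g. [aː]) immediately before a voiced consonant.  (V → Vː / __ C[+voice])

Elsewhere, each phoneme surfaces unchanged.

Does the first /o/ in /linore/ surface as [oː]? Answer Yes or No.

Rule 2 applies to /o/ (between /n/ and /r/: before a voiced consonant) → [oː].
The actual realization is [oː], which matches [oː].

Yes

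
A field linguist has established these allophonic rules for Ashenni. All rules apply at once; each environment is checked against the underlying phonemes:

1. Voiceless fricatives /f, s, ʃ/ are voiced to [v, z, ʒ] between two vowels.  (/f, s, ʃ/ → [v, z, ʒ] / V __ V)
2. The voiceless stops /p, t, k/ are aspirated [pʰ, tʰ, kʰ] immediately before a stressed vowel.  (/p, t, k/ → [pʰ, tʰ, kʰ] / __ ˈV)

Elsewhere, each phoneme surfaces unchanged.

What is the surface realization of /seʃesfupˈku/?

[seʒesfupˈkʰu]

/s/ (word-initial) is in the target of rule 1 but the environment (between two vowels) is not met → [s].
/e/ (between /s/ and /ʃ/) is unaffected → [e].
/ʃ/ (between /e/ and /e/): between two vowels, so rule 1 applies → [ʒ].
/e/ (between /ʃ/ and /s/) is unaffected → [e].
/s/ (between /e/ and /f/) is in the target of rule 1 but the environment (between two vowels) is not met → [s].
/f/ (between /s/ and /u/) is in the target of rule 1 but the environment (between two vowels) is not met → [f].
/u/ (between /f/ and /p/) is unaffected → [u].
/p/ (between /u/ and /k/) is in the target of rule 2 but the environment (immediately before a stressed vowel) is not met → [p].
/k/ meets the environment for rule 2 (immediately before a stressed vowel) → [kʰ].
/u/ stays [u].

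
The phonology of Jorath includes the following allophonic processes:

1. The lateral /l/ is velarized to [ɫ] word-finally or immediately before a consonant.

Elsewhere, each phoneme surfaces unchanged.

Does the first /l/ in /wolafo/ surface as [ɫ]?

No

/l/ — between /o/ and /a/; rule 1 does not apply here → [l].
The actual realization is [l], not [ɫ].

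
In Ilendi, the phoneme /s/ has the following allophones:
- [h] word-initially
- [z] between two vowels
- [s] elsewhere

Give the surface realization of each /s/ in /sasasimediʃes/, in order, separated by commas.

[h], [z], [z], [s]

Occurrence 1 (position 1): word-initially → [h].
Occurrence 2 (position 3): between two vowels → [z].
Occurrence 3 (position 5): between two vowels → [z].
Occurrence 4 (position 13): no conditioning environment matches → elsewhere allophone [s].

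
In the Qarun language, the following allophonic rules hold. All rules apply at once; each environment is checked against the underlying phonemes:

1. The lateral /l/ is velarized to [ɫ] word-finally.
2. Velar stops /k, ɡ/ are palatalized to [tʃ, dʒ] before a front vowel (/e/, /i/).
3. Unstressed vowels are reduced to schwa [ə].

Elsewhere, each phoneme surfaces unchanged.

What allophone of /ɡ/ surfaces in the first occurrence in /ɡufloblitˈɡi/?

/ɡ/ (word-initial): rule 2 targets it, but not before a front vowel → unchanged [ɡ].

[ɡ]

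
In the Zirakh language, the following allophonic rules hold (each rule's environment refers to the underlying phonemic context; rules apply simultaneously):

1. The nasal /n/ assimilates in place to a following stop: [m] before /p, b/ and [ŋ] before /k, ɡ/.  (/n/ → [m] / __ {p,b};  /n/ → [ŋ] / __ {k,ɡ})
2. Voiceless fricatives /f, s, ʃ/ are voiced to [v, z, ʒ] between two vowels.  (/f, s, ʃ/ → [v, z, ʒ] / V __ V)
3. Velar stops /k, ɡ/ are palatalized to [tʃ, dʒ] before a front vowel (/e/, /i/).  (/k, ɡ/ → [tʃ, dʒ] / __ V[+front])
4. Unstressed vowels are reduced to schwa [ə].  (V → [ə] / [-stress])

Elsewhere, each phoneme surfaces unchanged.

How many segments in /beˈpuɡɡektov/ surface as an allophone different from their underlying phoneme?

Segments that undergo a rule: /e/ → [ə] (rule 4); /ɡ/ → [dʒ] (rule 3); /e/ → [ə] (rule 4); /o/ → [ə] (rule 4).
All other segments surface unchanged.

4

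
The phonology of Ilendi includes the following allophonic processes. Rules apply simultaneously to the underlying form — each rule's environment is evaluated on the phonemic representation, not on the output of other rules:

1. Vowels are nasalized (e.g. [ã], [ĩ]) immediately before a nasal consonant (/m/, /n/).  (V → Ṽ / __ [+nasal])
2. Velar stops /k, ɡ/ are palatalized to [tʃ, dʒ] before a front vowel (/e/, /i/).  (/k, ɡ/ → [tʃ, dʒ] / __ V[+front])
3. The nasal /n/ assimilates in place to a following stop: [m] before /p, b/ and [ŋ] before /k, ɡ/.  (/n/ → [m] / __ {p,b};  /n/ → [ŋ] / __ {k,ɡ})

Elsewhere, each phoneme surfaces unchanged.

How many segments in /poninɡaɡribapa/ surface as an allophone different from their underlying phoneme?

3

Segments that undergo a rule: /o/ → [õ] (rule 1); /i/ → [ĩ] (rule 1); /n/ → [ŋ] (rule 3).
All other segments surface unchanged.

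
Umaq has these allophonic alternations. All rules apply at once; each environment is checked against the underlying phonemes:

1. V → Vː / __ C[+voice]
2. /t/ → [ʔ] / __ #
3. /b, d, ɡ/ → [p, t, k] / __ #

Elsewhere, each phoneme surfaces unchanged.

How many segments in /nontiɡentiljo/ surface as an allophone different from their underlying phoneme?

4

Segments that undergo a rule: /o/ → [oː] (rule 1); /i/ → [iː] (rule 1); /e/ → [eː] (rule 1); /i/ → [iː] (rule 1).
All other segments surface unchanged.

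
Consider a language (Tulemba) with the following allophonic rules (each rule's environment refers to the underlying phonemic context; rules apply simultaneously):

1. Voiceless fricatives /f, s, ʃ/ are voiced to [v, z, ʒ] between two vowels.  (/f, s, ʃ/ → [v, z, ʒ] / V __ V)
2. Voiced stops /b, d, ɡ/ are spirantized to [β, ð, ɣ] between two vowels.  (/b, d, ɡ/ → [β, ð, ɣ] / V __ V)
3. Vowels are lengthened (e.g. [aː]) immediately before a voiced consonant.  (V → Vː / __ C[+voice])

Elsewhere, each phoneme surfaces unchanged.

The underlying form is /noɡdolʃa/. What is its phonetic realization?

[noːɡdoːlʃa]

/n/ stays [n].
/o/ meets the environment for rule 3 (before a voiced consonant) → [oː].
/ɡ/ — between /o/ and /d/; rule 2 does not apply here → [ɡ].
/d/ (between /ɡ/ and /o/): rule 2 targets it, but not between two vowels → unchanged [d].
Rule 3 applies to /o/ (between /d/ and /l/: before a voiced consonant) → [oː].
/l/ — not in any rule's target class → [l].
/ʃ/ — between /l/ and /a/; rule 1 does not apply here → [ʃ].
/a/ (word-final) fails the environment for rule 3, so it stays [a].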